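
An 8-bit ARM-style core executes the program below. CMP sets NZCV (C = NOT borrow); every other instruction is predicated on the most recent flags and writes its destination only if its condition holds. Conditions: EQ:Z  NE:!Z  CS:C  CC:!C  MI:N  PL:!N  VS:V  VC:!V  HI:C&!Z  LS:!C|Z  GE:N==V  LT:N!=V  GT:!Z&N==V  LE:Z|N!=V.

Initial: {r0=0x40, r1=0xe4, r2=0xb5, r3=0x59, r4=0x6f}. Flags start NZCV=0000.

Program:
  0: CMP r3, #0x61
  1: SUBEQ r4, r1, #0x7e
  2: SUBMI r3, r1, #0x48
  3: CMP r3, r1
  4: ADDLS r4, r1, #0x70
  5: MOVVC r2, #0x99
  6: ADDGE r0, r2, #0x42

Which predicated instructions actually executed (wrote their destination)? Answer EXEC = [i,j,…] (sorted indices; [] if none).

[0] flags=1000 → (cmp)
[1] flags=1000 EQ?F → skip
[2] flags=1000 MI?T → r3=0x9c
[3] flags=1000 → (cmp)
[4] flags=1000 LS?T → r4=0x54
[5] flags=1000 VC?T → r2=0x99
[6] flags=1000 GE?F → skip

EXEC = [2,4,5]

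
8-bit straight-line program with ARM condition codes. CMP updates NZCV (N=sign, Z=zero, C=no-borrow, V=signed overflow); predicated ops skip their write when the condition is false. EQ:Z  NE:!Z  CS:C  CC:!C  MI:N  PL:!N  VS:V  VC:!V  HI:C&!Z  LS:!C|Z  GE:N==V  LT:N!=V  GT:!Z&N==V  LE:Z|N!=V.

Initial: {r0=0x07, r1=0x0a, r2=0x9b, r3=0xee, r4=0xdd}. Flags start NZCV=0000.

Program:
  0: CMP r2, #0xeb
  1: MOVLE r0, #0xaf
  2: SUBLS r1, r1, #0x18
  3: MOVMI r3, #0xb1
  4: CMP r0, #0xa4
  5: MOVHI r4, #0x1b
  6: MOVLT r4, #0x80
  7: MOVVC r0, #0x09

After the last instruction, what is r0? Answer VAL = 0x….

VAL = 0x09

[0] flags=1000 → (cmp)
[1] flags=1000 LE?T → r0=0xaf
[2] flags=1000 LS?T → r1=0xf2
[3] flags=1000 MI?T → r3=0xb1
[4] flags=0010 → (cmp)
[5] flags=0010 HI?T → r4=0x1b
[6] flags=0010 LT?F → skip
[7] flags=0010 VC?T → r0=0x09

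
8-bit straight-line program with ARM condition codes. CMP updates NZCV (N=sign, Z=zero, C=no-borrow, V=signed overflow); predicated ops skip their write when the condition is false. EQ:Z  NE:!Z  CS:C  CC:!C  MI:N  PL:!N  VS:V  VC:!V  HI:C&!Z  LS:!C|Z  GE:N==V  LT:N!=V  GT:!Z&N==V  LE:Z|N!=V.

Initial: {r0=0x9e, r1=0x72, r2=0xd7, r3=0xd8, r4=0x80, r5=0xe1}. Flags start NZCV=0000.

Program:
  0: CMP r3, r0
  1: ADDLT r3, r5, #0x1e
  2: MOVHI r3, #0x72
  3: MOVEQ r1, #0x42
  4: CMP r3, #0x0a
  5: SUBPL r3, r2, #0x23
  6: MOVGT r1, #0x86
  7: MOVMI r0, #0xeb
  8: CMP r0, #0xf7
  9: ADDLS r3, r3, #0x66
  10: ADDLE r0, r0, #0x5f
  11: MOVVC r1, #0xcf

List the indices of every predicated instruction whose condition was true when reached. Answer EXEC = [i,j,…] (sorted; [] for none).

[0] flags=0010 → (cmp)
[1] flags=0010 LT?F → skip
[2] flags=0010 HI?T → r3=0x72
[3] flags=0010 EQ?F → skip
[4] flags=0010 → (cmp)
[5] flags=0010 PL?T → r3=0xb4
[6] flags=0010 GT?T → r1=0x86
[7] flags=0010 MI?F → skip
[8] flags=1000 → (cmp)
[9] flags=1000 LS?T → r3=0x1a
[10] flags=1000 LE?T → r0=0xfd
[11] flags=1000 VC?T → r1=0xcf

EXEC = [2,5,6,9,10,11]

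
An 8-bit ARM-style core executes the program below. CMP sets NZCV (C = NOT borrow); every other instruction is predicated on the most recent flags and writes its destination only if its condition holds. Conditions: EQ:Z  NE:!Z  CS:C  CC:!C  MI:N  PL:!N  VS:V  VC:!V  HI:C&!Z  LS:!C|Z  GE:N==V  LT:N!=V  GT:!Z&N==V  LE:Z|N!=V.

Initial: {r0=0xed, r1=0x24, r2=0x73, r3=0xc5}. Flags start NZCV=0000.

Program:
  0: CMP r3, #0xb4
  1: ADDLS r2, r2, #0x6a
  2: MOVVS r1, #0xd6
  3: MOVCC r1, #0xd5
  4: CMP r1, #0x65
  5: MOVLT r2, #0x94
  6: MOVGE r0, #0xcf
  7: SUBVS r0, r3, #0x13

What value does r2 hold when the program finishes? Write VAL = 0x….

VAL = 0x94

[0] flags=0010 → (cmp)
[1] flags=0010 LS?F → skip
[2] flags=0010 VS?F → skip
[3] flags=0010 CC?F → skip
[4] flags=1000 → (cmp)
[5] flags=1000 LT?T → r2=0x94
[6] flags=1000 GE?F → skip
[7] flags=1000 VS?F → skip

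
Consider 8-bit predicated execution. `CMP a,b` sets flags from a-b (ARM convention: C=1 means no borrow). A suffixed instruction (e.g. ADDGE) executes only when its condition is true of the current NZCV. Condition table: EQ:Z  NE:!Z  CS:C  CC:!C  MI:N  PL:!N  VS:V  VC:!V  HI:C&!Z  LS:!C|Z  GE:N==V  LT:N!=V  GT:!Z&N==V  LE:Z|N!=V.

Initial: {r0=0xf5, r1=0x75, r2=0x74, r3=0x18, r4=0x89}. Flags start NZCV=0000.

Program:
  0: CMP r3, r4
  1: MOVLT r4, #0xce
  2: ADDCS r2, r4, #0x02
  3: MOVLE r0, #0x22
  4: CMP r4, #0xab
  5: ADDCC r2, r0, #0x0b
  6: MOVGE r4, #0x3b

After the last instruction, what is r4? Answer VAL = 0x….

0: ✓ CMP  NZCV=1001
1: · MOVLT
2: · ADDCS
3: · MOVLE
4: ✓ CMP  NZCV=1000
5: ✓ ADDCC  r2←0x00
6: · MOVGE

VAL = 0x89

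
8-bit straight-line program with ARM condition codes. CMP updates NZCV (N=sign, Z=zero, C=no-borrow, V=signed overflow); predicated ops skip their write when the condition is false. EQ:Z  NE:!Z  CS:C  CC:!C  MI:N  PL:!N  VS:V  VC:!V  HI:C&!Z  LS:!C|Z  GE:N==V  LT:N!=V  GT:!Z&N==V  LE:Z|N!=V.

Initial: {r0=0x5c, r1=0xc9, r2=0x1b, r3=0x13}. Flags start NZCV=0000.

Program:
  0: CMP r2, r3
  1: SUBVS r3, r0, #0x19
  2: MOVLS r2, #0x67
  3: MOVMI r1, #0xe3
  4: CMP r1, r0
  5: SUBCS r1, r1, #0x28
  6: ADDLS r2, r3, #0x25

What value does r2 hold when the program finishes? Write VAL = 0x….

VAL = 0x1b

0: ✓ CMP  NZCV=0010
1: · SUBVS
2: · MOVLS
3: · MOVMI
4: ✓ CMP  NZCV=0011
5: ✓ SUBCS  r1←0xa1
6: · ADDLS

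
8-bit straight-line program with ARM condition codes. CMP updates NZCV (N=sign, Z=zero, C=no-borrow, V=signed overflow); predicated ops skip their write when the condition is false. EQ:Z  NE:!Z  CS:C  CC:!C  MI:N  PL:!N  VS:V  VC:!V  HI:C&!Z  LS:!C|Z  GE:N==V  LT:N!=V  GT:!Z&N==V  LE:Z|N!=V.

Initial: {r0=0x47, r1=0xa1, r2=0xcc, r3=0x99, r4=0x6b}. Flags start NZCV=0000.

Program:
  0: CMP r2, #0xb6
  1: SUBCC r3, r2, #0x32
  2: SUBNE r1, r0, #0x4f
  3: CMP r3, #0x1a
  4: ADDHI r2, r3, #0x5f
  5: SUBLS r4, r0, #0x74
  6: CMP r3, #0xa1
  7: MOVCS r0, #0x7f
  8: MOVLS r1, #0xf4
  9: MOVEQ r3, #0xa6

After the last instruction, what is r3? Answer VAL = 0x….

VAL = 0x99

0: ✓ CMP  NZCV=0010
1: · SUBCC
2: ✓ SUBNE  r1←0xf8
3: ✓ CMP  NZCV=0011
4: ✓ ADDHI  r2←0xf8
5: · SUBLS
6: ✓ CMP  NZCV=1000
7: · MOVCS
8: ✓ MOVLS  r1←0xf4
9: · MOVEQ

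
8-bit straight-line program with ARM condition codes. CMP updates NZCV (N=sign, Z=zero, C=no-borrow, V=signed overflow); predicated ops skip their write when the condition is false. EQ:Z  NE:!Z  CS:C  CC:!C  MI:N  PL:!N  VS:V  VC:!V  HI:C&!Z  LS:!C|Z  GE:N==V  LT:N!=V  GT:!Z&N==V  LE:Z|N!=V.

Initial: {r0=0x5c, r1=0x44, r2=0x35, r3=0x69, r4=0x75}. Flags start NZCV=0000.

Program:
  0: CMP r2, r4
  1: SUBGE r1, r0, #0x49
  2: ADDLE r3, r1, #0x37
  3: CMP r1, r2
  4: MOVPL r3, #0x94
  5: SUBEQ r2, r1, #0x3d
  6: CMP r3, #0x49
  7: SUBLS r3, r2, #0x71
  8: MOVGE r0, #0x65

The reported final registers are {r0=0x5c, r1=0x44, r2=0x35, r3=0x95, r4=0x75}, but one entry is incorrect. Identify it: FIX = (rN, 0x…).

FIX = (r3, 0x94)

[0] flags=1000 → (cmp)
[1] flags=1000 GE?F → skip
[2] flags=1000 LE?T → r3=0x7b
[3] flags=0010 → (cmp)
[4] flags=0010 PL?T → r3=0x94
[5] flags=0010 EQ?F → skip
[6] flags=0011 → (cmp)
[7] flags=0011 LS?F → skip
[8] flags=0011 GE?F → skip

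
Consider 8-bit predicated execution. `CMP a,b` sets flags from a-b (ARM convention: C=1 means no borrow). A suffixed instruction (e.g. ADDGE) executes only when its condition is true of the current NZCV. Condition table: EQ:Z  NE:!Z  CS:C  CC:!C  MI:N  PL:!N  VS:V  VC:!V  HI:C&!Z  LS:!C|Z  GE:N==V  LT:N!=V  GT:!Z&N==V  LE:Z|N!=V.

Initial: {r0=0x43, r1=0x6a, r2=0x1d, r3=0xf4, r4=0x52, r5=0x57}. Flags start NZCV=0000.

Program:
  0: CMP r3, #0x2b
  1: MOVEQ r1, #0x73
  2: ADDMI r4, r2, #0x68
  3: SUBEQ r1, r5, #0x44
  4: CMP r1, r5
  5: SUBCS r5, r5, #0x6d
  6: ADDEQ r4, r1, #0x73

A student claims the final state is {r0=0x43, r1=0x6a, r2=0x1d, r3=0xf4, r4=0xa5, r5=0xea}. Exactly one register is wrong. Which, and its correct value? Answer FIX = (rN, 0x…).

FIX = (r4, 0x85)

0: ✓ CMP  NZCV=1010
1: · MOVEQ
2: ✓ ADDMI  r4←0x85
3: · SUBEQ
4: ✓ CMP  NZCV=0010
5: ✓ SUBCS  r5←0xea
6: · ADDEQ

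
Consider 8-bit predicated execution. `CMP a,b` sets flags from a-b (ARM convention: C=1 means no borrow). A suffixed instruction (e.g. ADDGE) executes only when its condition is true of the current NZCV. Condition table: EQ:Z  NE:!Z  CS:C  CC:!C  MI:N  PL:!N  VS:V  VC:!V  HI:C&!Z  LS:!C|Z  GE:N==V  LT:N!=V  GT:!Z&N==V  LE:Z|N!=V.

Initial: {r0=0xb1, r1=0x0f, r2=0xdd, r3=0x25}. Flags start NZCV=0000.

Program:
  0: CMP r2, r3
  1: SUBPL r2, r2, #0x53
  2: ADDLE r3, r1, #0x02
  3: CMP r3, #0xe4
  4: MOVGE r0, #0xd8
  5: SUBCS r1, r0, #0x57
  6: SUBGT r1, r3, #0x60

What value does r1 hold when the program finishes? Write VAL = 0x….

VAL = 0xb1

[0] flags=1010 → (cmp)
[1] flags=1010 PL?F → skip
[2] flags=1010 LE?T → r3=0x11
[3] flags=0000 → (cmp)
[4] flags=0000 GE?T → r0=0xd8
[5] flags=0000 CS?F → skip
[6] flags=0000 GT?T → r1=0xb1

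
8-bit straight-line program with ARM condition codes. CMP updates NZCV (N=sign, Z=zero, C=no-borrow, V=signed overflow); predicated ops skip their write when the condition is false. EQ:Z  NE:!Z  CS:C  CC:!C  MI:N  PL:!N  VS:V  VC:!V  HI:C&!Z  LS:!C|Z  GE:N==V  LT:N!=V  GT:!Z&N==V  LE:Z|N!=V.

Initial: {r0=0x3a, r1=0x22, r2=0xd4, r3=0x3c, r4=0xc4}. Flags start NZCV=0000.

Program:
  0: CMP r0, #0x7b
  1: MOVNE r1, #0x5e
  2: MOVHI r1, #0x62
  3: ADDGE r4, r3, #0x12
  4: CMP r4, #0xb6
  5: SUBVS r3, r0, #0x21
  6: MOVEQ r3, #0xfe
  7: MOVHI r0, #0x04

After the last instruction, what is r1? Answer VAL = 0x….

0: ✓ CMP  NZCV=1000
1: ✓ MOVNE  r1←0x5e
2: · MOVHI
3: · ADDGE
4: ✓ CMP  NZCV=0010
5: · SUBVS
6: · MOVEQ
7: ✓ MOVHI  r0←0x04

VAL = 0x5e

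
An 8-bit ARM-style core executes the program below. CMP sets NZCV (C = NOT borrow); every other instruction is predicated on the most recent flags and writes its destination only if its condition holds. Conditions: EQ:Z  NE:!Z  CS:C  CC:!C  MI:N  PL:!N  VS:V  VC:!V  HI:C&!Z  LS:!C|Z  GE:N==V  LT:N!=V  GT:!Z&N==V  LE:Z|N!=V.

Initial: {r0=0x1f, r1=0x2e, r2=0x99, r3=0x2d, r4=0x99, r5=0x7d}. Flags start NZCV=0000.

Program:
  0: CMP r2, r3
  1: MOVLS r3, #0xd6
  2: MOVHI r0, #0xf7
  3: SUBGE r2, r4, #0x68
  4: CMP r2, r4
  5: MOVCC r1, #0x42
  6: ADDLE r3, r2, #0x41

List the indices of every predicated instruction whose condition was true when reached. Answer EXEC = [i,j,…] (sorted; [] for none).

[0] flags=0011 → (cmp)
[1] flags=0011 LS?F → skip
[2] flags=0011 HI?T → r0=0xf7
[3] flags=0011 GE?F → skip
[4] flags=0110 → (cmp)
[5] flags=0110 CC?F → skip
[6] flags=0110 LE?T → r3=0xda

EXEC = [2,6]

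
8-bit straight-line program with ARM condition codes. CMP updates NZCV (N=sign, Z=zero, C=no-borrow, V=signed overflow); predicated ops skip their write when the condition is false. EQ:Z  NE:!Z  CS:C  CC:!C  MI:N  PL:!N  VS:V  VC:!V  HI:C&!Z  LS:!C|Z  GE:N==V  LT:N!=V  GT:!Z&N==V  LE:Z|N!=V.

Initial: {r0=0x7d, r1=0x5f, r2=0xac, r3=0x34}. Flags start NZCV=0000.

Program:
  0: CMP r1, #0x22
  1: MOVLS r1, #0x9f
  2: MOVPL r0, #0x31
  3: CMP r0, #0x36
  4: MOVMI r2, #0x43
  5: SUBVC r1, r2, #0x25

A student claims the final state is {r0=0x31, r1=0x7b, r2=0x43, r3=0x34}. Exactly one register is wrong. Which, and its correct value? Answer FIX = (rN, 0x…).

FIX = (r1, 0x1e)

[0] flags=0010 → (cmp)
[1] flags=0010 LS?F → skip
[2] flags=0010 PL?T → r0=0x31
[3] flags=1000 → (cmp)
[4] flags=1000 MI?T → r2=0x43
[5] flags=1000 VC?T → r1=0x1e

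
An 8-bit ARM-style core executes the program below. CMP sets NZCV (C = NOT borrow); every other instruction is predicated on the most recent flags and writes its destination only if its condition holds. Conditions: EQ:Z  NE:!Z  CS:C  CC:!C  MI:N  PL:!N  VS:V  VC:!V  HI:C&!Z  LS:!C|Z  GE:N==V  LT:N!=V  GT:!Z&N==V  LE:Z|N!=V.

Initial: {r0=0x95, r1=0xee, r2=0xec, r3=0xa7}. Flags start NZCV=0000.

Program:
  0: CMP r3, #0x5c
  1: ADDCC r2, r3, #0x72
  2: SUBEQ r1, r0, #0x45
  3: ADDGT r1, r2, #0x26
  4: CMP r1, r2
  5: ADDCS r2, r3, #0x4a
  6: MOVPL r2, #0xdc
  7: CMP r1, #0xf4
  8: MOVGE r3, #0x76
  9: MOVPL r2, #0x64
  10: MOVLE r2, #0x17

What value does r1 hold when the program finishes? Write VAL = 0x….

VAL = 0xee

0: ✓ CMP  NZCV=0011
1: · ADDCC
2: · SUBEQ
3: · ADDGT
4: ✓ CMP  NZCV=0010
5: ✓ ADDCS  r2←0xf1
6: ✓ MOVPL  r2←0xdc
7: ✓ CMP  NZCV=1000
8: · MOVGE
9: · MOVPL
10: ✓ MOVLE  r2←0x17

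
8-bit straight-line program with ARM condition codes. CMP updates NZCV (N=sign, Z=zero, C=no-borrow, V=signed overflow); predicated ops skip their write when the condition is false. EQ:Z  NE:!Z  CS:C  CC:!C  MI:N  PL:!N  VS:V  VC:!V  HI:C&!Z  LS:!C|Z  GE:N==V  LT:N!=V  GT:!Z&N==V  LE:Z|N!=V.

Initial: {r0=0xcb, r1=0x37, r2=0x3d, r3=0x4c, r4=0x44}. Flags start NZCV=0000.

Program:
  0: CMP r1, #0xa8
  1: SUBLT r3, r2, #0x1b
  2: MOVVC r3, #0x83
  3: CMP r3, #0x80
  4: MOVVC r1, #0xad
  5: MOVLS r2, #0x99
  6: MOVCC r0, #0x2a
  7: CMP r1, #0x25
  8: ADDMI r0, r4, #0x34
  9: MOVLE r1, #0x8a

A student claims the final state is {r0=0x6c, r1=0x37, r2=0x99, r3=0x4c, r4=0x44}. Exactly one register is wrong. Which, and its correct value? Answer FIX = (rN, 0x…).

FIX = (r0, 0x2a)

[0] flags=1001 → (cmp)
[1] flags=1001 LT?F → skip
[2] flags=1001 VC?F → skip
[3] flags=1001 → (cmp)
[4] flags=1001 VC?F → skip
[5] flags=1001 LS?T → r2=0x99
[6] flags=1001 CC?T → r0=0x2a
[7] flags=0010 → (cmp)
[8] flags=0010 MI?F → skip
[9] flags=0010 LE?F → skip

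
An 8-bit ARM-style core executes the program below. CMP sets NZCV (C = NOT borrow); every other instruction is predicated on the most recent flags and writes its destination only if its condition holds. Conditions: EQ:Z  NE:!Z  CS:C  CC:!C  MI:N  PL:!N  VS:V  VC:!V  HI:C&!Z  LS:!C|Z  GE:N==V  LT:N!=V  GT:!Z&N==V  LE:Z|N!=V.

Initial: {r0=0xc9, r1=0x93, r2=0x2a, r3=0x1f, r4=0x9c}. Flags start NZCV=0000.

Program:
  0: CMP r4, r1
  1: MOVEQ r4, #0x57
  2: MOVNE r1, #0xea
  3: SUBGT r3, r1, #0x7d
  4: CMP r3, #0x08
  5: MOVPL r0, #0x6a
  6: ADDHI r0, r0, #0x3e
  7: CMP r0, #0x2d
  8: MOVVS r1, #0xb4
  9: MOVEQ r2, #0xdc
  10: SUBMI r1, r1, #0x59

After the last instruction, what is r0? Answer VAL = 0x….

[0] flags=0010 → (cmp)
[1] flags=0010 EQ?F → skip
[2] flags=0010 NE?T → r1=0xea
[3] flags=0010 GT?T → r3=0x6d
[4] flags=0010 → (cmp)
[5] flags=0010 PL?T → r0=0x6a
[6] flags=0010 HI?T → r0=0xa8
[7] flags=0011 → (cmp)
[8] flags=0011 VS?T → r1=0xb4
[9] flags=0011 EQ?F → skip
[10] flags=0011 MI?F → skip

VAL = 0xa8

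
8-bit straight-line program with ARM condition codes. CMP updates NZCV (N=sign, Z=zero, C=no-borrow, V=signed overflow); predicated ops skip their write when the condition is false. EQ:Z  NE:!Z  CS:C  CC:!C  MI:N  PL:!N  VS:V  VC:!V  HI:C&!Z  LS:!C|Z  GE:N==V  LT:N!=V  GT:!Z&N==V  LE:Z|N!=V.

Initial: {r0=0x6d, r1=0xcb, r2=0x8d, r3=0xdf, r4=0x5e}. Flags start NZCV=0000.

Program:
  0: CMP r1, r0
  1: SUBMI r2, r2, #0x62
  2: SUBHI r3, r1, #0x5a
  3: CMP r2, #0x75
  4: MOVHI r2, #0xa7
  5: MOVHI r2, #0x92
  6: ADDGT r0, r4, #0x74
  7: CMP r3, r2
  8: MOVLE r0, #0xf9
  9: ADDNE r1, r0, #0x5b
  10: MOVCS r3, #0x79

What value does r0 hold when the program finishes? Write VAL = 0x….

VAL = 0x6d

[0] flags=0011 → (cmp)
[1] flags=0011 MI?F → skip
[2] flags=0011 HI?T → r3=0x71
[3] flags=0011 → (cmp)
[4] flags=0011 HI?T → r2=0xa7
[5] flags=0011 HI?T → r2=0x92
[6] flags=0011 GT?F → skip
[7] flags=1001 → (cmp)
[8] flags=1001 LE?F → skip
[9] flags=1001 NE?T → r1=0xc8
[10] flags=1001 CS?F → skip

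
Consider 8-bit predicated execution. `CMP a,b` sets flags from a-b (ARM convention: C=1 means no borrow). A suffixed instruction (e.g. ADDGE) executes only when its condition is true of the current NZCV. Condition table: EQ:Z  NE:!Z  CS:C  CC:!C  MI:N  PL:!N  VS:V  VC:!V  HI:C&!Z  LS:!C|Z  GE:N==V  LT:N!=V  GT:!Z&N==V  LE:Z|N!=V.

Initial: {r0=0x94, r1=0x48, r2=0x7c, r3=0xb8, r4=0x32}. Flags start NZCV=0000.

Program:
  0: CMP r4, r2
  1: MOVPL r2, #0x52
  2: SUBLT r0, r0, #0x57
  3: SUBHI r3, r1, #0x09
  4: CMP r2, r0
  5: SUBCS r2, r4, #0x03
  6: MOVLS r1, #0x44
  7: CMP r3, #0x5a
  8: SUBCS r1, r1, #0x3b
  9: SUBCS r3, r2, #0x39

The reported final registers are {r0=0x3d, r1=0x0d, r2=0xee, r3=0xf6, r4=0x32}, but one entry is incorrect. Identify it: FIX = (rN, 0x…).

0: ✓ CMP  NZCV=1000
1: · MOVPL
2: ✓ SUBLT  r0←0x3d
3: · SUBHI
4: ✓ CMP  NZCV=0010
5: ✓ SUBCS  r2←0x2f
6: · MOVLS
7: ✓ CMP  NZCV=0011
8: ✓ SUBCS  r1←0x0d
9: ✓ SUBCS  r3←0xf6

FIX = (r2, 0x2f)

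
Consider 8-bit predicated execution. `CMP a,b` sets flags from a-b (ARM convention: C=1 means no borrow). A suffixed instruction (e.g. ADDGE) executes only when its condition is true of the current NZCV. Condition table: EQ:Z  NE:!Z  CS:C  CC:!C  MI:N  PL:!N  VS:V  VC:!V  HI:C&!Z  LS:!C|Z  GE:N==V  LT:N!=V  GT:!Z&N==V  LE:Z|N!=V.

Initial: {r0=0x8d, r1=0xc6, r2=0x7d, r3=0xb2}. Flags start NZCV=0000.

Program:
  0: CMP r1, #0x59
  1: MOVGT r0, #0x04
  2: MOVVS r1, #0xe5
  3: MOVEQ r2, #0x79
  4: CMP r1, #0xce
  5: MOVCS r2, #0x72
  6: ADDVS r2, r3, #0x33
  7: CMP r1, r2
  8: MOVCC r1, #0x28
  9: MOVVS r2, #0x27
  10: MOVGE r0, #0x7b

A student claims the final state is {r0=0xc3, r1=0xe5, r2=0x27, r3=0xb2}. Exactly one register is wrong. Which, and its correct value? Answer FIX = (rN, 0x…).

FIX = (r0, 0x8d)

[0] flags=0011 → (cmp)
[1] flags=0011 GT?F → skip
[2] flags=0011 VS?T → r1=0xe5
[3] flags=0011 EQ?F → skip
[4] flags=0010 → (cmp)
[5] flags=0010 CS?T → r2=0x72
[6] flags=0010 VS?F → skip
[7] flags=0011 → (cmp)
[8] flags=0011 CC?F → skip
[9] flags=0011 VS?T → r2=0x27
[10] flags=0011 GE?F → skip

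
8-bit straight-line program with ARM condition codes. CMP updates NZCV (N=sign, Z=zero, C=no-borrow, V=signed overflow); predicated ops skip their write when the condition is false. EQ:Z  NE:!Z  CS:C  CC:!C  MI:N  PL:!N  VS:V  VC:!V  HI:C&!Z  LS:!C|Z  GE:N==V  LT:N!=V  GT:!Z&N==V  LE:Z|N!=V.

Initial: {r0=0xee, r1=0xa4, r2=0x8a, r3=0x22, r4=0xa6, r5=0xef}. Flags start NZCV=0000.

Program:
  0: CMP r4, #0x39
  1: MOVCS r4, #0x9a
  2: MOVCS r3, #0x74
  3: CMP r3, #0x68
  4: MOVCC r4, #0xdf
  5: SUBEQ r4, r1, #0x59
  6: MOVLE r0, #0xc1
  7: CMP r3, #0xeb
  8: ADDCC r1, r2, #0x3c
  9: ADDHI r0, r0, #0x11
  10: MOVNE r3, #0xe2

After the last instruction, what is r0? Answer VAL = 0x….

VAL = 0xee

0: ✓ CMP  NZCV=0011
1: ✓ MOVCS  r4←0x9a
2: ✓ MOVCS  r3←0x74
3: ✓ CMP  NZCV=0010
4: · MOVCC
5: · SUBEQ
6: · MOVLE
7: ✓ CMP  NZCV=1001
8: ✓ ADDCC  r1←0xc6
9: · ADDHI
10: ✓ MOVNE  r3←0xe2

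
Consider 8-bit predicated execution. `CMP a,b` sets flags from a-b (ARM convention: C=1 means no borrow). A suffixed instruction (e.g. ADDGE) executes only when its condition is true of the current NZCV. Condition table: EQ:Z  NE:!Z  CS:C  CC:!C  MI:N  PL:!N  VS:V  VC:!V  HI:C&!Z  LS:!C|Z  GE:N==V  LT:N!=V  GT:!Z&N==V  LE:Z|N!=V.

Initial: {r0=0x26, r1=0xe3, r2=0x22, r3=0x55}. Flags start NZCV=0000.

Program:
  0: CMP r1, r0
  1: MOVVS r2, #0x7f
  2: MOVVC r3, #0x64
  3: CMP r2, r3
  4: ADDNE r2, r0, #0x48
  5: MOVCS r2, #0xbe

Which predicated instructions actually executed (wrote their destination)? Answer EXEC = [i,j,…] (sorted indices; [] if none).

EXEC = [2,4]

0: ✓ CMP  NZCV=1010
1: · MOVVS
2: ✓ MOVVC  r3←0x64
3: ✓ CMP  NZCV=1000
4: ✓ ADDNE  r2←0x6e
5: · MOVCS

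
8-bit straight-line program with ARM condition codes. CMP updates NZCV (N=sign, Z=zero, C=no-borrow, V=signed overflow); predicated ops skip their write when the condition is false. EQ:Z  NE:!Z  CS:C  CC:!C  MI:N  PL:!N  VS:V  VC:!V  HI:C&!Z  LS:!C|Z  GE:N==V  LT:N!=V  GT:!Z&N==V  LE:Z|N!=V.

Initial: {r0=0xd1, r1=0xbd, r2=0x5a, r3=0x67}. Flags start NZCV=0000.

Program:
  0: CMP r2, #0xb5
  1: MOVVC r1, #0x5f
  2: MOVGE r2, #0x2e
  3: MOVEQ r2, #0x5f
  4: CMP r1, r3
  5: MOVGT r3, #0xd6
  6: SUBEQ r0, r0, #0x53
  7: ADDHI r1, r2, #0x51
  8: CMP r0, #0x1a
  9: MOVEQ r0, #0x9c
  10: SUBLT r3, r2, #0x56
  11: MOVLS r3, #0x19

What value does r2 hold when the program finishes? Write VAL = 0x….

0: ✓ CMP  NZCV=1001
1: · MOVVC
2: ✓ MOVGE  r2←0x2e
3: · MOVEQ
4: ✓ CMP  NZCV=0011
5: · MOVGT
6: · SUBEQ
7: ✓ ADDHI  r1←0x7f
8: ✓ CMP  NZCV=1010
9: · MOVEQ
10: ✓ SUBLT  r3←0xd8
11: · MOVLS

VAL = 0x2e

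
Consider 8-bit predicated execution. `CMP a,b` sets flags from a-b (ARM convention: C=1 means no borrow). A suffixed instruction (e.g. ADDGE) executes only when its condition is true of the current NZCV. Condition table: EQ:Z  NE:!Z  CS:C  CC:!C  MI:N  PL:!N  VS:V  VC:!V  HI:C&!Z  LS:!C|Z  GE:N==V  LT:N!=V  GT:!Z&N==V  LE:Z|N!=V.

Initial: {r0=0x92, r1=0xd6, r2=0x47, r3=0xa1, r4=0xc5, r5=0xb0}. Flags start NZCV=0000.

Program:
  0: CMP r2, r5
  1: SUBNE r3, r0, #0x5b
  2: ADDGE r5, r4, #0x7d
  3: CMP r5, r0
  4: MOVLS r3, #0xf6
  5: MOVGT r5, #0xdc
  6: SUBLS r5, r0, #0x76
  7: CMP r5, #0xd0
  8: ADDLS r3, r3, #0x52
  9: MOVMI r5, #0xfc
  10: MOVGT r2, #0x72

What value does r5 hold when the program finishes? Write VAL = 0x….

0: ✓ CMP  NZCV=1001
1: ✓ SUBNE  r3←0x37
2: ✓ ADDGE  r5←0x42
3: ✓ CMP  NZCV=1001
4: ✓ MOVLS  r3←0xf6
5: ✓ MOVGT  r5←0xdc
6: ✓ SUBLS  r5←0x1c
7: ✓ CMP  NZCV=0000
8: ✓ ADDLS  r3←0x48
9: · MOVMI
10: ✓ MOVGT  r2←0x72

VAL = 0x1c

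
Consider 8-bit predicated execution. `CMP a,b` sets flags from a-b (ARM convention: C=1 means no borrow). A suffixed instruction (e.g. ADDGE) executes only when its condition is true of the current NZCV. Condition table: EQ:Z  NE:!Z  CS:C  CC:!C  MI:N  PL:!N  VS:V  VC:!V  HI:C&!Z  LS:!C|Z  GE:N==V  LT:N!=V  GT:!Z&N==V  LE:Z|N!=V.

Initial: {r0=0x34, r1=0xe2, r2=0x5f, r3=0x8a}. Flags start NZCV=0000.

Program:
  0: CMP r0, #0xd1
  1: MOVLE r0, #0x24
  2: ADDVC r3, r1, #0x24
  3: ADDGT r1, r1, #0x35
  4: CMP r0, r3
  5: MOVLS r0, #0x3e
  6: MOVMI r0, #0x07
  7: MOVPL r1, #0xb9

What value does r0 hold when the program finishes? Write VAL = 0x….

[0] flags=0000 → (cmp)
[1] flags=0000 LE?F → skip
[2] flags=0000 VC?T → r3=0x06
[3] flags=0000 GT?T → r1=0x17
[4] flags=0010 → (cmp)
[5] flags=0010 LS?F → skip
[6] flags=0010 MI?F → skip
[7] flags=0010 PL?T → r1=0xb9

VAL = 0x34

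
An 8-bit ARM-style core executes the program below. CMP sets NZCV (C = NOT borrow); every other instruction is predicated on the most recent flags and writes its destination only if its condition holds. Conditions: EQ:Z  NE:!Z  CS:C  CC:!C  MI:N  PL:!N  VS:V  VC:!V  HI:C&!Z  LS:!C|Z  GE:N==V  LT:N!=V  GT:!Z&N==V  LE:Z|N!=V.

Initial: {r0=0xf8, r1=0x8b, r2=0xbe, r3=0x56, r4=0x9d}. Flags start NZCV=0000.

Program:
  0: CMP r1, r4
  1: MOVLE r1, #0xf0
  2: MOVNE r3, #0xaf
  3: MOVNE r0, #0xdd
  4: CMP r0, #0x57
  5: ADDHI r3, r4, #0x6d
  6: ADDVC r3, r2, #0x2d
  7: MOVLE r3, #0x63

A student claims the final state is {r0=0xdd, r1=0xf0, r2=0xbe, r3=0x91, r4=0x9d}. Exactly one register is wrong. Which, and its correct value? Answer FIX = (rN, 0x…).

FIX = (r3, 0x63)

0: ✓ CMP  NZCV=1000
1: ✓ MOVLE  r1←0xf0
2: ✓ MOVNE  r3←0xaf
3: ✓ MOVNE  r0←0xdd
4: ✓ CMP  NZCV=1010
5: ✓ ADDHI  r3←0x0a
6: ✓ ADDVC  r3←0xeb
7: ✓ MOVLE  r3←0x63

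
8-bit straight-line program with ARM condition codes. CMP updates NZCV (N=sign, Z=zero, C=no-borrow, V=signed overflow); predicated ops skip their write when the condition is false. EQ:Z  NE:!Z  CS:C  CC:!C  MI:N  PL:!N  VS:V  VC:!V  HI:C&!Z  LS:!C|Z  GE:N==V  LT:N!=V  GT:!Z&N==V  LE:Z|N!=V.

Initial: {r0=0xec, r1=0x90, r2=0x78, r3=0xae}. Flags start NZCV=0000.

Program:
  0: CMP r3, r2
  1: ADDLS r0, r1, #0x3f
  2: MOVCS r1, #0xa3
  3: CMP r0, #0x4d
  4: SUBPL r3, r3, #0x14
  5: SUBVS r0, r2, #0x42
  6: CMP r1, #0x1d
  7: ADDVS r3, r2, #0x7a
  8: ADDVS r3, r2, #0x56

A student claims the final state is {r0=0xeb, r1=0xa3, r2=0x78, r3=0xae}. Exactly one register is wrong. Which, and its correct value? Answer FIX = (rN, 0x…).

0: ✓ CMP  NZCV=0011
1: · ADDLS
2: ✓ MOVCS  r1←0xa3
3: ✓ CMP  NZCV=1010
4: · SUBPL
5: · SUBVS
6: ✓ CMP  NZCV=1010
7: · ADDVS
8: · ADDVS

FIX = (r0, 0xec)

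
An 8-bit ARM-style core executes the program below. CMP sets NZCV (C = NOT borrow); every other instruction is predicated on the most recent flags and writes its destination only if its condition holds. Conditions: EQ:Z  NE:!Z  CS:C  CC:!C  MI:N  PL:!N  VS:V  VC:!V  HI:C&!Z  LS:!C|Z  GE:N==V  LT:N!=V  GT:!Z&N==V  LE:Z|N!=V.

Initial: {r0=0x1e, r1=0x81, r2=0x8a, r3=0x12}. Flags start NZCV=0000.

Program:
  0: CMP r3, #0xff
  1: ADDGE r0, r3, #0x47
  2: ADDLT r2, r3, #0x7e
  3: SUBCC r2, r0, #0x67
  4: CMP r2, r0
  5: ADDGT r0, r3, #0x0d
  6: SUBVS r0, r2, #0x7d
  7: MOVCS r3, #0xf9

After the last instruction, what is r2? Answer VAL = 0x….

[0] flags=0000 → (cmp)
[1] flags=0000 GE?T → r0=0x59
[2] flags=0000 LT?F → skip
[3] flags=0000 CC?T → r2=0xf2
[4] flags=1010 → (cmp)
[5] flags=1010 GT?F → skip
[6] flags=1010 VS?F → skip
[7] flags=1010 CS?T → r3=0xf9

VAL = 0xf2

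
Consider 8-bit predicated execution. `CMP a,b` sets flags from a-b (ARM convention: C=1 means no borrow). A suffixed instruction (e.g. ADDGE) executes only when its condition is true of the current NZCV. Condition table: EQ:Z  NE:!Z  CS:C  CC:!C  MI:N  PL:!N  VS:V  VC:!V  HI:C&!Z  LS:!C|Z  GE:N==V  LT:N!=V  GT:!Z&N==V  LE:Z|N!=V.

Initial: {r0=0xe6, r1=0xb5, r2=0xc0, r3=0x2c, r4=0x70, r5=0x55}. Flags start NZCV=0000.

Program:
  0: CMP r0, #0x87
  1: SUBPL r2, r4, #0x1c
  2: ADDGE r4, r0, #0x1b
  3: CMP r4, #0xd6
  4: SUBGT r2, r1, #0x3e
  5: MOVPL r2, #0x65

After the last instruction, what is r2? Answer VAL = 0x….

0: ✓ CMP  NZCV=0010
1: ✓ SUBPL  r2←0x54
2: ✓ ADDGE  r4←0x01
3: ✓ CMP  NZCV=0000
4: ✓ SUBGT  r2←0x77
5: ✓ MOVPL  r2←0x65

VAL = 0x65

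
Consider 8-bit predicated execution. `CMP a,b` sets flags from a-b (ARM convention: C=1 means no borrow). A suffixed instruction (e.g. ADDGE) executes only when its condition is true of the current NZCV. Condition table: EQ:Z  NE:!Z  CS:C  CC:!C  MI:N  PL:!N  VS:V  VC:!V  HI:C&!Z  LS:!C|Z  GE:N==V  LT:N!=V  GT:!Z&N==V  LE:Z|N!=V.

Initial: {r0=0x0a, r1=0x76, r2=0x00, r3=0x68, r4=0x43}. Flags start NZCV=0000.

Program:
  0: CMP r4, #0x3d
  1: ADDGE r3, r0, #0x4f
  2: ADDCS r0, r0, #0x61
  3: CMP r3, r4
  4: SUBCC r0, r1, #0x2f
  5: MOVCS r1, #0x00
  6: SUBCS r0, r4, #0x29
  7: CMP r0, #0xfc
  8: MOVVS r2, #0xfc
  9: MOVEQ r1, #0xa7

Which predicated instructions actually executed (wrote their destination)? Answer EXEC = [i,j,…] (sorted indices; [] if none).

[0] flags=0010 → (cmp)
[1] flags=0010 GE?T → r3=0x59
[2] flags=0010 CS?T → r0=0x6b
[3] flags=0010 → (cmp)
[4] flags=0010 CC?F → skip
[5] flags=0010 CS?T → r1=0x00
[6] flags=0010 CS?T → r0=0x1a
[7] flags=0000 → (cmp)
[8] flags=0000 VS?F → skip
[9] flags=0000 EQ?F → skip

EXEC = [1,2,5,6]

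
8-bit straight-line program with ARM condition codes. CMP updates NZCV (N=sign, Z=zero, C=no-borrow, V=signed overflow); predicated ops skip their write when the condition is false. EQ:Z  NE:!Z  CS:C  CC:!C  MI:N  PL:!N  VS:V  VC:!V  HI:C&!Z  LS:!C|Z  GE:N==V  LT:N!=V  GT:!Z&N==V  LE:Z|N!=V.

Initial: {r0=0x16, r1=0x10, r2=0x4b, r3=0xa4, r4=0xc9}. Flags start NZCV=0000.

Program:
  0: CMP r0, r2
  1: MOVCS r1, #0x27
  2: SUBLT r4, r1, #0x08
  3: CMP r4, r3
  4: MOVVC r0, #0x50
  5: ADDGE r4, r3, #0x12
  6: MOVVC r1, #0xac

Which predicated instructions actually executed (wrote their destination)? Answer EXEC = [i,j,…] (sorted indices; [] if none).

EXEC = [2,4,5,6]

[0] flags=1000 → (cmp)
[1] flags=1000 CS?F → skip
[2] flags=1000 LT?T → r4=0x08
[3] flags=0000 → (cmp)
[4] flags=0000 VC?T → r0=0x50
[5] flags=0000 GE?T → r4=0xb6
[6] flags=0000 VC?T → r1=0xac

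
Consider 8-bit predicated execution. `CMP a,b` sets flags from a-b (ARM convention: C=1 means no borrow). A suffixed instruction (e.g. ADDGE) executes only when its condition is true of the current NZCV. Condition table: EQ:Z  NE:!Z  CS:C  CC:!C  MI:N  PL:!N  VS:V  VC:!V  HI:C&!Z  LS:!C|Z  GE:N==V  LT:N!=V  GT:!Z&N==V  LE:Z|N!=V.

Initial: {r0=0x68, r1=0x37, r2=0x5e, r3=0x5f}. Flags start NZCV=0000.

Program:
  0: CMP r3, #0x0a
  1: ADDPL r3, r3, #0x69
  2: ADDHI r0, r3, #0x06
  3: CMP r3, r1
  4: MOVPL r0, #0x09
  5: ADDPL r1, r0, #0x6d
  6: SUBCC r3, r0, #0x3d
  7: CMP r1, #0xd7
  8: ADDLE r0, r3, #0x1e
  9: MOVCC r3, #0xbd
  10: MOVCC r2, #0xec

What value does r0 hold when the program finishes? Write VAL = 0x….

0: ✓ CMP  NZCV=0010
1: ✓ ADDPL  r3←0xc8
2: ✓ ADDHI  r0←0xce
3: ✓ CMP  NZCV=1010
4: · MOVPL
5: · ADDPL
6: · SUBCC
7: ✓ CMP  NZCV=0000
8: · ADDLE
9: ✓ MOVCC  r3←0xbd
10: ✓ MOVCC  r2←0xec

VAL = 0xce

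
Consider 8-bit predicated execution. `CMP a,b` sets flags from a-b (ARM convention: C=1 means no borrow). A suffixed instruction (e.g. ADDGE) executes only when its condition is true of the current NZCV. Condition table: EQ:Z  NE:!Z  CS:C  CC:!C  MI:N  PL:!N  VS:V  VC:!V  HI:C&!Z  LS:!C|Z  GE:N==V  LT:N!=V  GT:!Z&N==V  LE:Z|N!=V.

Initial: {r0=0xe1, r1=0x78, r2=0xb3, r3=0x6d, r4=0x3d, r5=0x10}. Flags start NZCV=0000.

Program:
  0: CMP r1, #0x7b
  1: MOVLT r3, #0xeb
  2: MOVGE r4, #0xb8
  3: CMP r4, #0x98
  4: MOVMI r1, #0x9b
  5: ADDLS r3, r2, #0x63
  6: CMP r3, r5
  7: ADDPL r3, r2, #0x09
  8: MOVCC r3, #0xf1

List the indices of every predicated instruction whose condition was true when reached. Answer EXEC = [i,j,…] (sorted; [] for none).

EXEC = [1,4,5,7]

[0] flags=1000 → (cmp)
[1] flags=1000 LT?T → r3=0xeb
[2] flags=1000 GE?F → skip
[3] flags=1001 → (cmp)
[4] flags=1001 MI?T → r1=0x9b
[5] flags=1001 LS?T → r3=0x16
[6] flags=0010 → (cmp)
[7] flags=0010 PL?T → r3=0xbc
[8] flags=0010 CC?F → skip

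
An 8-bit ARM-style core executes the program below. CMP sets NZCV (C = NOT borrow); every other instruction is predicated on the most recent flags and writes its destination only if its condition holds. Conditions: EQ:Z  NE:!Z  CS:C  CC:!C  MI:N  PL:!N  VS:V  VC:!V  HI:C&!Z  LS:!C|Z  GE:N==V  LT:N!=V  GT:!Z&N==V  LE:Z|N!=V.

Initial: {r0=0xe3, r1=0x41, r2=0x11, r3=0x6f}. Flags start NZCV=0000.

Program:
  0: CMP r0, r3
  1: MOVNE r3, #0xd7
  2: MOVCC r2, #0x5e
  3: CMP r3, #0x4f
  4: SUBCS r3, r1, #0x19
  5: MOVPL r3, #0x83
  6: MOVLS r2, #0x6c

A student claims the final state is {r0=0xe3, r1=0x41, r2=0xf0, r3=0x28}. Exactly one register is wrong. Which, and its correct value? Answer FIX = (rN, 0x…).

0: ✓ CMP  NZCV=0011
1: ✓ MOVNE  r3←0xd7
2: · MOVCC
3: ✓ CMP  NZCV=1010
4: ✓ SUBCS  r3←0x28
5: · MOVPL
6: · MOVLS

FIX = (r2, 0x11)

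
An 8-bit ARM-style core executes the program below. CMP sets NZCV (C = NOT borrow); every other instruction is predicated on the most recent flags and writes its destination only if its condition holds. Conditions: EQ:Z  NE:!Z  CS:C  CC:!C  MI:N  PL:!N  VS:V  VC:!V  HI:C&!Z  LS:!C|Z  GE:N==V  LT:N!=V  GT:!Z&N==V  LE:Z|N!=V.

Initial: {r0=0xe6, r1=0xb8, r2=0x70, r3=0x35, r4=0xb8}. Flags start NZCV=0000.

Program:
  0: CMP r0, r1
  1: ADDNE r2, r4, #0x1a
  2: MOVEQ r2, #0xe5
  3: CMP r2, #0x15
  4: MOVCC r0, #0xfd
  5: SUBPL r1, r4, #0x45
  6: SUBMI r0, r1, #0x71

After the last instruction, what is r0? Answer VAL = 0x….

[0] flags=0010 → (cmp)
[1] flags=0010 NE?T → r2=0xd2
[2] flags=0010 EQ?F → skip
[3] flags=1010 → (cmp)
[4] flags=1010 CC?F → skip
[5] flags=1010 PL?F → skip
[6] flags=1010 MI?T → r0=0x47

VAL = 0x47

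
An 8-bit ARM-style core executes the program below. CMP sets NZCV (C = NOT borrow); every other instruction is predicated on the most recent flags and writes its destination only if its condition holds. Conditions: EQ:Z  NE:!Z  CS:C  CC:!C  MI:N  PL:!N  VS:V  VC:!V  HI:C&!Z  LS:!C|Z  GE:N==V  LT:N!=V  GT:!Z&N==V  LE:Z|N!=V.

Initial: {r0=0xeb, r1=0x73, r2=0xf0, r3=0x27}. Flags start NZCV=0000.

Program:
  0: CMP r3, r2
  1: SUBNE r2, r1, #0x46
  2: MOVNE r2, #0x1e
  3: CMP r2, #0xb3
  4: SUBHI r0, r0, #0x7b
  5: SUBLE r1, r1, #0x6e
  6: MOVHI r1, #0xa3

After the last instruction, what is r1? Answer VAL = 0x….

[0] flags=0000 → (cmp)
[1] flags=0000 NE?T → r2=0x2d
[2] flags=0000 NE?T → r2=0x1e
[3] flags=0000 → (cmp)
[4] flags=0000 HI?F → skip
[5] flags=0000 LE?F → skip
[6] flags=0000 HI?F → skip

VAL = 0x73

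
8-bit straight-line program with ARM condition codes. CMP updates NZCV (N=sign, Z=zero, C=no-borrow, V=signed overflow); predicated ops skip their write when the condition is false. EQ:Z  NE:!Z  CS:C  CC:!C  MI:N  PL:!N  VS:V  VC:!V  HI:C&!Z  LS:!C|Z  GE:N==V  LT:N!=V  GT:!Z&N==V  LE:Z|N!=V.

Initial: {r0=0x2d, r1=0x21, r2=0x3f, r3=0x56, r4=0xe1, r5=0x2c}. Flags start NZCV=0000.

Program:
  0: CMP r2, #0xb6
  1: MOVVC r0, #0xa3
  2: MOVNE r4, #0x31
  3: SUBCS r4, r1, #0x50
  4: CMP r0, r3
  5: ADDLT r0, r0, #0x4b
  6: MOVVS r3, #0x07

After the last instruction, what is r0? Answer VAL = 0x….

VAL = 0x78

0: ✓ CMP  NZCV=1001
1: · MOVVC
2: ✓ MOVNE  r4←0x31
3: · SUBCS
4: ✓ CMP  NZCV=1000
5: ✓ ADDLT  r0←0x78
6: · MOVVS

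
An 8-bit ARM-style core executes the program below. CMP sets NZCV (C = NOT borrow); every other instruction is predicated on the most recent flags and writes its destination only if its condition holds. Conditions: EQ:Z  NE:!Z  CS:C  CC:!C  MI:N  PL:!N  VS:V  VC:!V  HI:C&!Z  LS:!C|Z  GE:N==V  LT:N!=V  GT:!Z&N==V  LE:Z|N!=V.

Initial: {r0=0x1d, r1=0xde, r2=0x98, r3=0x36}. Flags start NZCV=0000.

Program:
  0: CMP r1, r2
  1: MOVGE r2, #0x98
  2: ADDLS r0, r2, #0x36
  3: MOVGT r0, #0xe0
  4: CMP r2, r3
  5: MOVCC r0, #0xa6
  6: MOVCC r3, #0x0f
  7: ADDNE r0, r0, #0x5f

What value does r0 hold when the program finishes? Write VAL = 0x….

[0] flags=0010 → (cmp)
[1] flags=0010 GE?T → r2=0x98
[2] flags=0010 LS?F → skip
[3] flags=0010 GT?T → r0=0xe0
[4] flags=0011 → (cmp)
[5] flags=0011 CC?F → skip
[6] flags=0011 CC?F → skip
[7] flags=0011 NE?T → r0=0x3f

VAL = 0x3f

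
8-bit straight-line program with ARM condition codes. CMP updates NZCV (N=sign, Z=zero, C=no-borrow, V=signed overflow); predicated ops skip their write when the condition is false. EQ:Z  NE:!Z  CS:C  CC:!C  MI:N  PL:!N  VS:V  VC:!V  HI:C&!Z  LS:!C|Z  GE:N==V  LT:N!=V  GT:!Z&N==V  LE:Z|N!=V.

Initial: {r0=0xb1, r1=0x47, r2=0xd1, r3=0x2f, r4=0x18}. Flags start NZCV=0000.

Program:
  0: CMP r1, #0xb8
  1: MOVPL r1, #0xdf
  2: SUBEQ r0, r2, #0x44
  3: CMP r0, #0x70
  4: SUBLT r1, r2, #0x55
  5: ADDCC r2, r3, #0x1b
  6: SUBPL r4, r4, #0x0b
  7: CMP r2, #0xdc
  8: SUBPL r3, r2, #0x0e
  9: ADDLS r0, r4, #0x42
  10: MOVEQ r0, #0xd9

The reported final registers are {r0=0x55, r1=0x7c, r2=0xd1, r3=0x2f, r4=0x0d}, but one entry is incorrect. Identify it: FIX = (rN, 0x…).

FIX = (r0, 0x4f)

[0] flags=1001 → (cmp)
[1] flags=1001 PL?F → skip
[2] flags=1001 EQ?F → skip
[3] flags=0011 → (cmp)
[4] flags=0011 LT?T → r1=0x7c
[5] flags=0011 CC?F → skip
[6] flags=0011 PL?T → r4=0x0d
[7] flags=1000 → (cmp)
[8] flags=1000 PL?F → skip
[9] flags=1000 LS?T → r0=0x4f
[10] flags=1000 EQ?F → skip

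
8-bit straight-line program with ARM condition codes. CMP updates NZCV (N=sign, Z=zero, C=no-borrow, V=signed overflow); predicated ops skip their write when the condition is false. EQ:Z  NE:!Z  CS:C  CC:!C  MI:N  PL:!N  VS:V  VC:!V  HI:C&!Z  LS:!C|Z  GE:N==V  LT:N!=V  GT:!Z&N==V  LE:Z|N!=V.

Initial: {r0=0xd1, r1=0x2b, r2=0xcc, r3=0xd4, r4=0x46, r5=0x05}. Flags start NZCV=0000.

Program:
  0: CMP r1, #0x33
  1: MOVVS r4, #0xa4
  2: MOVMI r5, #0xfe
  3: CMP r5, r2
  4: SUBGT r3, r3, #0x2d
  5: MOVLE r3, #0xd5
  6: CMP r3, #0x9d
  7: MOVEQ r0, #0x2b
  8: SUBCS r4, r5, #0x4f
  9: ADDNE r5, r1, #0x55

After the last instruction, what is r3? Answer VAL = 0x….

VAL = 0xa7

0: ✓ CMP  NZCV=1000
1: · MOVVS
2: ✓ MOVMI  r5←0xfe
3: ✓ CMP  NZCV=0010
4: ✓ SUBGT  r3←0xa7
5: · MOVLE
6: ✓ CMP  NZCV=0010
7: · MOVEQ
8: ✓ SUBCS  r4←0xaf
9: ✓ ADDNE  r5←0x80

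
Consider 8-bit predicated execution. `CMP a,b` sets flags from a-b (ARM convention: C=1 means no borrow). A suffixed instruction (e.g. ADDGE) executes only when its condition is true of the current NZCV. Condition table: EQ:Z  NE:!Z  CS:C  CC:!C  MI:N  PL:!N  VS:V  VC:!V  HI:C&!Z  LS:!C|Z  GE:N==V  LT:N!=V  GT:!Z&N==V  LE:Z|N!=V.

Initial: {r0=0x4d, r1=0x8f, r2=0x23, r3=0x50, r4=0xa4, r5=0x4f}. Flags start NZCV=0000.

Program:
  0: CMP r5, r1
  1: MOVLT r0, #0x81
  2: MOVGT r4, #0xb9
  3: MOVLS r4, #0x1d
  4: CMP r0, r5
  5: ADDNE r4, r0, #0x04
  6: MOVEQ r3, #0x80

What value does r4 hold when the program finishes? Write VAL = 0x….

VAL = 0x51

0: ✓ CMP  NZCV=1001
1: · MOVLT
2: ✓ MOVGT  r4←0xb9
3: ✓ MOVLS  r4←0x1d
4: ✓ CMP  NZCV=1000
5: ✓ ADDNE  r4←0x51
6: · MOVEQ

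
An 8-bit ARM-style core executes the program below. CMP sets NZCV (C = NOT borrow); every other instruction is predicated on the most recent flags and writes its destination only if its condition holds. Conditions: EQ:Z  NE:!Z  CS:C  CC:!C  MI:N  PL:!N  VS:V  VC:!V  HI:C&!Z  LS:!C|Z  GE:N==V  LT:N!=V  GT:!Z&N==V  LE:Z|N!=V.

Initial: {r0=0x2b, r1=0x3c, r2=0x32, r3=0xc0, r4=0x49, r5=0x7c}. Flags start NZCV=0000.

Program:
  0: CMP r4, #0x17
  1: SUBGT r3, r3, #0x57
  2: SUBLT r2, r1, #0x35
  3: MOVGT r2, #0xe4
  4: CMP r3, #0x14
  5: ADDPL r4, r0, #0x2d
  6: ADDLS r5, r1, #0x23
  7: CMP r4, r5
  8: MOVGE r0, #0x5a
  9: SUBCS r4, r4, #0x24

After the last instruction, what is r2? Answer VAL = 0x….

0: ✓ CMP  NZCV=0010
1: ✓ SUBGT  r3←0x69
2: · SUBLT
3: ✓ MOVGT  r2←0xe4
4: ✓ CMP  NZCV=0010
5: ✓ ADDPL  r4←0x58
6: · ADDLS
7: ✓ CMP  NZCV=1000
8: · MOVGE
9: · SUBCS

VAL = 0xe4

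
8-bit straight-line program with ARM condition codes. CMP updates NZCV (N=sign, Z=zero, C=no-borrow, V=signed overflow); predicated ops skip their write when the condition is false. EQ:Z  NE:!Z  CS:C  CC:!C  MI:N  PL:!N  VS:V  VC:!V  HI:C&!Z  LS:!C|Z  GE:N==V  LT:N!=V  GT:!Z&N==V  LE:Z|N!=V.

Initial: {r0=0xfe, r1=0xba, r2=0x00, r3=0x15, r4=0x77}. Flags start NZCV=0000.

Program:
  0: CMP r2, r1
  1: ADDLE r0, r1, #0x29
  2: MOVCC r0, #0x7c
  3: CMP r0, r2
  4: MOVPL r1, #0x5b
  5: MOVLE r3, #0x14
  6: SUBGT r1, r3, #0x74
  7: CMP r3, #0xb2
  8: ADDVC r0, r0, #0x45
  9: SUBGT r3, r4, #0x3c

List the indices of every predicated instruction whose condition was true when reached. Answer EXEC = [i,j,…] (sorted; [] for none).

0: ✓ CMP  NZCV=0000
1: · ADDLE
2: ✓ MOVCC  r0←0x7c
3: ✓ CMP  NZCV=0010
4: ✓ MOVPL  r1←0x5b
5: · MOVLE
6: ✓ SUBGT  r1←0xa1
7: ✓ CMP  NZCV=0000
8: ✓ ADDVC  r0←0xc1
9: ✓ SUBGT  r3←0x3b

EXEC = [2,4,6,8,9]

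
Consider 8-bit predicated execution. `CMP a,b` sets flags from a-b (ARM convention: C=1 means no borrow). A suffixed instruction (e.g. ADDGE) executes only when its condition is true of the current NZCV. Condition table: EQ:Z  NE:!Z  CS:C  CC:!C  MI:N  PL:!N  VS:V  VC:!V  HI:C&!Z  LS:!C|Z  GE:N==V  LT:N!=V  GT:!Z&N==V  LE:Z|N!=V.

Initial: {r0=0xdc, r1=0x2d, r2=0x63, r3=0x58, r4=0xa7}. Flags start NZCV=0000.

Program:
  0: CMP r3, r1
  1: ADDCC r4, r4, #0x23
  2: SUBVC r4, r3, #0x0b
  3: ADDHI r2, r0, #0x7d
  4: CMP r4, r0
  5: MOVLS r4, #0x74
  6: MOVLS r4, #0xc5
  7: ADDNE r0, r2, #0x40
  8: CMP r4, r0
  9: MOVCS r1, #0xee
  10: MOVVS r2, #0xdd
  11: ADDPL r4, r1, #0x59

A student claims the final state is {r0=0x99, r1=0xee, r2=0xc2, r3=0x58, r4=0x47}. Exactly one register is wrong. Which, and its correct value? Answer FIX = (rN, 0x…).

FIX = (r2, 0x59)

0: ✓ CMP  NZCV=0010
1: · ADDCC
2: ✓ SUBVC  r4←0x4d
3: ✓ ADDHI  r2←0x59
4: ✓ CMP  NZCV=0000
5: ✓ MOVLS  r4←0x74
6: ✓ MOVLS  r4←0xc5
7: ✓ ADDNE  r0←0x99
8: ✓ CMP  NZCV=0010
9: ✓ MOVCS  r1←0xee
10: · MOVVS
11: ✓ ADDPL  r4←0x47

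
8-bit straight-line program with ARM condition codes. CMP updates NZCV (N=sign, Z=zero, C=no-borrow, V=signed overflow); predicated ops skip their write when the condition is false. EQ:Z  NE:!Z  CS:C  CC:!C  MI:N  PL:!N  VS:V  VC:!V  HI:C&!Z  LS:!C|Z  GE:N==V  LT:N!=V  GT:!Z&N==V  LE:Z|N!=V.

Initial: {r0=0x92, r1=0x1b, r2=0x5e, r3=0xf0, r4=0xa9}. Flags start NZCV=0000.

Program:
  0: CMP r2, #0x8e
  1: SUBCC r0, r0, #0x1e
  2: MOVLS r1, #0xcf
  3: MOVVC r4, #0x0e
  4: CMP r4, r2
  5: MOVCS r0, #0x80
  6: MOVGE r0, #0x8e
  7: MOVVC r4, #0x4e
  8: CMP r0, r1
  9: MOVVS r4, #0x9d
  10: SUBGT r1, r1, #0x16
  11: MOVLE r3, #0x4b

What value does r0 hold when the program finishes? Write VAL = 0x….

0: ✓ CMP  NZCV=1001
1: ✓ SUBCC  r0←0x74
2: ✓ MOVLS  r1←0xcf
3: · MOVVC
4: ✓ CMP  NZCV=0011
5: ✓ MOVCS  r0←0x80
6: · MOVGE
7: · MOVVC
8: ✓ CMP  NZCV=1000
9: · MOVVS
10: · SUBGT
11: ✓ MOVLE  r3←0x4b

VAL = 0x80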